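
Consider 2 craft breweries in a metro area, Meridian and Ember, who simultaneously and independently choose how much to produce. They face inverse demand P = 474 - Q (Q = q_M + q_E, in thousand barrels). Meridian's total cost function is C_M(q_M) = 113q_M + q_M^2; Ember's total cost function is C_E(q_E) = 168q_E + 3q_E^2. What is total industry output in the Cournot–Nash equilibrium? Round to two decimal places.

111.13

Meridian's profit: π_M = (474 - Q)q_M - (113q_M + q_M²). Setting ∂π_M/∂q_M = 0: 361 - 4q_M - (q_E) = 0.
Ember's profit: π_E = (474 - Q)q_E - (168q_E + 3q_E²). Setting ∂π_E/∂q_E = 0: 306 - 8q_E - (q_M) = 0.
Best responses: q_M = (361 - q_E)/4, q_E = (306 - q_M)/8.
Solving the pair: q_M = 83.2903, q_E = 863/31.
Total output Q = 83.2903 + 863/31 = 111.1290.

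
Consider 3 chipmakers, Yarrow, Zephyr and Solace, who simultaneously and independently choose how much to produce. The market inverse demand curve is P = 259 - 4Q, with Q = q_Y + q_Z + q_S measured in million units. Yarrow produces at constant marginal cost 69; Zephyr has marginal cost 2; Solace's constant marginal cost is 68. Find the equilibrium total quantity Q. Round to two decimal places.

Yarrow's profit: π_Y = (259 - 4Q)q_Y - (69q_Y). Setting ∂π_Y/∂q_Y = 0: 190 - 8q_Y - 4(q_Z + q_S) = 0.
Zephyr's first-order condition: 257 - 8q_Z - 4(q_Y + q_S) = 0.
Solace's first-order condition: 191 - 8q_S - 4(q_Y + q_Z) = 0.
Adding the 3 conditions: 638 − 8Q − 8Q = 0, i.e. Q = 319/8.
Back-substituting: q_Y = (190 − 319/2)/4 = 61/8, q_Z = (257 − 319/2)/4 = 195/8, q_S = (191 − 319/2)/4 = 63/8.
Total output Q = 61/8 + 195/8 + 63/8 = 319/8.

39.88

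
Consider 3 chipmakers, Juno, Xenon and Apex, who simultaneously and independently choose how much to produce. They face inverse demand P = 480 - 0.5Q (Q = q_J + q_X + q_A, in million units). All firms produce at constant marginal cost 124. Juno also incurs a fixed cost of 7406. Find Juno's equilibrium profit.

8436

Each firm earns π_i = (480 - 0.5Q)q_i - 124q_i.
First-order condition (treating rivals' output as given): 356 - q_i - (1/2)·Σ_{j≠i} q_j = 0.
With identical firms every q_j equals q_i, so Σ_{j≠i} q_j = 2q_i and 356 = 2q_i, giving q_i = 178.
Price P = 480 - (1/2)·534 = 213.
Juno's profit: (213 - 124)·178 - 7406 = 8436.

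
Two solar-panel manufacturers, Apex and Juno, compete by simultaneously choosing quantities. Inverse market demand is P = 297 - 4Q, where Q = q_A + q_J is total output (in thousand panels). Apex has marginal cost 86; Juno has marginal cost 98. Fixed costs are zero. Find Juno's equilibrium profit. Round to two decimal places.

971.36

Apex's profit: π_A = (297 - 4Q)q_A - (86q_A). Setting ∂π_A/∂q_A = 0: 211 - 8q_A - 4(q_J) = 0.
Juno's first-order condition: 199 - 8q_J - 4(q_A) = 0.
Best responses: q_A = (211 - 4q_J)/8, q_J = (199 - 4q_A)/8.
Substituting one into the other gives q_A = 223/12 and q_J = 187/12.
Price P = 297 - 4·(205/6) = 481/3.
Juno's profit: (481/3 - 98)·(187/12) = 971.3611.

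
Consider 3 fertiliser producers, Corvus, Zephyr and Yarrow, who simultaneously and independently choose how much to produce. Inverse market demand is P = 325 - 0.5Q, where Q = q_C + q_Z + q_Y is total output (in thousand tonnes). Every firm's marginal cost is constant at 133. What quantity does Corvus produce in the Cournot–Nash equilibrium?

A representative firm's profit is π_i = q_i(325 - 0.5Q) - 133q_i.
First-order condition (treating rivals' output as given): 192 - q_i - (1/2)·Σ_{j≠i} q_j = 0.
By symmetry each firm produces the same amount; substituting Σ_{j≠i} q_j = 2q_i yields q_i = 192/2 = 96.

96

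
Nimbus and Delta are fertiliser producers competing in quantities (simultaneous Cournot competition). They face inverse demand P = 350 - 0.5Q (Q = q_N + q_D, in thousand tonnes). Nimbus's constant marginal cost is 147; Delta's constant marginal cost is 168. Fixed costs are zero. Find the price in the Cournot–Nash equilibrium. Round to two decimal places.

221.67

Nimbus's profit: π_N = (350 - 0.5Q)q_N - (147q_N). Setting ∂π_N/∂q_N = 0: 203 - q_N - (1/2)(q_D) = 0.
Delta's profit: π_D = (350 - 0.5Q)q_D - (168q_D). Setting ∂π_D/∂q_D = 0: 182 - q_D - (1/2)(q_N) = 0.
Rearranging gives the reaction functions q_N = (203 - (1/2)q_D) and q_D = (182 - (1/2)q_N).
Substituting one into the other gives q_N = 448/3 and q_D = 322/3.
Total output Q = 770/3, so price P = 350 - (1/2)·(770/3) = 665/3.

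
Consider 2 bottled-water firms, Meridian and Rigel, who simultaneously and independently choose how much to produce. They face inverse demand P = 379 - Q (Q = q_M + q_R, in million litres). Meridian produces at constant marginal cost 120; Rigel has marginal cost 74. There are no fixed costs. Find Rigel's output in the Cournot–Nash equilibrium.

Meridian's profit: π_M = (379 - Q)q_M - (120q_M). Setting ∂π_M/∂q_M = 0: 259 - 2q_M - (q_R) = 0.
Rigel's first-order condition: 305 - 2q_R - (q_M) = 0.
So q_M = (259 - q_R)/2 and q_R = (305 - q_M)/2.
Substituting one into the other gives q_M = 71 and q_R = 117.

117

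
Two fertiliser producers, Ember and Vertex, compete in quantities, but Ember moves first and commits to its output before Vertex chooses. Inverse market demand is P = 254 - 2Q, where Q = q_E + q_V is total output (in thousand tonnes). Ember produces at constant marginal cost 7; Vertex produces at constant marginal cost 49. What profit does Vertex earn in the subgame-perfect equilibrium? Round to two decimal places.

457.53

Solve by backward induction. Given q_E, the follower Vertex maximises π_V = (254 - 2q_E - 2q_V)q_V - 49q_V.
Setting the follower's marginal profit to zero, 205 - 2q_E - 4q_V = 0, i.e. q_V = (205 - 2q_E)/4.
The leader anticipates this reaction. Substituting into P = 254 - 2Q gives P = 303/2 - q_E, so π_E = (303/2 - q_E)q_E - 7q_E.
Maximising: ∂π_E/∂q_E = 289/2 - 2q_E = 0, giving q_E = 289/4.
Then q_V = (205 - 2·(289/4))/4 = 121/8.
Price P = 254 - 2·(699/8) = 317/4.
Vertex's profit: (317/4 - 49)·(121/8) = 457.5313.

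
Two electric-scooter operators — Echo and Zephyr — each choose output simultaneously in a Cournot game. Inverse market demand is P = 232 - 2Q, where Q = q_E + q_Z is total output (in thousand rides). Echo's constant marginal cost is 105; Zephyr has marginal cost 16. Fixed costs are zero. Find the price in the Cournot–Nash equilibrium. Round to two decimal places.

117.67

Echo's profit: π_E = (232 - 2Q)q_E - (105q_E). Setting ∂π_E/∂q_E = 0: 127 - 4q_E - 2(q_Z) = 0.
Zephyr's first-order condition: 216 - 4q_Z - 2(q_E) = 0.
Rearranging gives the reaction functions q_E = (127 - 2q_Z)/4 and q_Z = (216 - 2q_E)/4.
Solving the pair: q_E = 19/3, q_Z = 305/6.
Total output Q = 343/6, so price P = 232 - 2·(343/6) = 353/3.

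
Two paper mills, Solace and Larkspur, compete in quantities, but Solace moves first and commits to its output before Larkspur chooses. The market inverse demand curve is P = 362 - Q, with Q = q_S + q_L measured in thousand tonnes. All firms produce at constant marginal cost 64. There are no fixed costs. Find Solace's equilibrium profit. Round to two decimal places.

11100.50

The follower Larkspur best-responds to any q_S: π_L = (362 - Q)q_L - 64q_L.
Setting the follower's marginal profit to zero, 298 - q_S - 2q_L = 0, i.e. q_L = (298 - q_S)/2.
The leader anticipates this reaction. Substituting into P = 362 - Q gives P = 213 - (1/2)q_S, so π_S = (213 - (1/2)q_S)q_S - 64q_S.
Maximising: ∂π_S/∂q_S = 149 - q_S = 0, giving q_S = 149.
Then q_L = (298 - 149)/2 = 149/2.
Price P = 362 - 447/2 = 277/2.
Solace's profit: (277/2 - 64)·149 = 11100.5000.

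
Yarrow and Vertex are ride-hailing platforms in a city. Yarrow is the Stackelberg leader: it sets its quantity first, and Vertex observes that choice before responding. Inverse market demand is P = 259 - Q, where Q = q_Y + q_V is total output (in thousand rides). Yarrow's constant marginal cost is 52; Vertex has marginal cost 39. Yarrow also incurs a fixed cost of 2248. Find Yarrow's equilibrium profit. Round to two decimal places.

The follower Vertex best-responds to any q_Y: π_V = (259 - Q)q_V - 39q_V.
∂π_V/∂q_V = 220 - q_Y - 2q_V = 0 gives the reaction function q_V = (220 - q_Y)/2.
Yarrow substitutes q_V(q_Y) into its own profit: π_Y = q_Y(259 - q_Y - (220 - q_Y)/2) - 52q_Y = (149 - (1/2)q_Y)q_Y - 52q_Y.
Maximising: ∂π_Y/∂q_Y = 97 - q_Y = 0, giving q_Y = 97.
Then q_V = (220 - 97)/2 = 123/2.
Price P = 259 - 317/2 = 201/2.
Yarrow's profit: (201/2 - 52)·97 - 2248 = 2456.5000.

2456.50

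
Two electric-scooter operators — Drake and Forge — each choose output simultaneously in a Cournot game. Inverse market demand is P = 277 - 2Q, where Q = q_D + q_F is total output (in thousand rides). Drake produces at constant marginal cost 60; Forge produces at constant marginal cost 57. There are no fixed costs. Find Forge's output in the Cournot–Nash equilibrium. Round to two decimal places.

37.17

Drake's profit: π_D = (277 - 2Q)q_D - (60q_D). Setting ∂π_D/∂q_D = 0: 217 - 4q_D - 2(q_F) = 0.
Forge's profit: π_F = (277 - 2Q)q_F - (57q_F). Setting ∂π_F/∂q_F = 0: 220 - 4q_F - 2(q_D) = 0.
Best responses: q_D = (217 - 2q_F)/4, q_F = (220 - 2q_D)/4.
Substituting one into the other gives q_D = 107/3 and q_F = 223/6.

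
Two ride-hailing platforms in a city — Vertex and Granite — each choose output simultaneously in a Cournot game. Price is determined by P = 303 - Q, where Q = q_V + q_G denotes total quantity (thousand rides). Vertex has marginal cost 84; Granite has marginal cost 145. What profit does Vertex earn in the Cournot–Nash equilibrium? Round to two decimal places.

8711.11

Vertex's profit: π_V = (303 - Q)q_V - (84q_V). Setting ∂π_V/∂q_V = 0: 219 - 2q_V - (q_G) = 0.
Granite's first-order condition: 158 - 2q_G - (q_V) = 0.
So q_V = (219 - q_G)/2 and q_G = (158 - q_V)/2.
Substituting one into the other gives q_V = 280/3 and q_G = 97/3.
Price P = 303 - 377/3 = 532/3.
Vertex's profit: (532/3 - 84)·(280/3) = 8711.1111.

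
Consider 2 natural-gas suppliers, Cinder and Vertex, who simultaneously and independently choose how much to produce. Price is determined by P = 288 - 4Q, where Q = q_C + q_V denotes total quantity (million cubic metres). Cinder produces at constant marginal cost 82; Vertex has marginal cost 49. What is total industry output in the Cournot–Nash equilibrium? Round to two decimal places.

Cinder's profit: π_C = (288 - 4Q)q_C - (82q_C). Setting ∂π_C/∂q_C = 0: 206 - 8q_C - 4(q_V) = 0.
Vertex's first-order condition: 239 - 8q_V - 4(q_C) = 0.
Rearranging gives the reaction functions q_C = (206 - 4q_V)/8 and q_V = (239 - 4q_C)/8.
Solving the pair: q_C = 173/12, q_V = 68/3.
Total output Q = 173/12 + 68/3 = 445/12.

37.08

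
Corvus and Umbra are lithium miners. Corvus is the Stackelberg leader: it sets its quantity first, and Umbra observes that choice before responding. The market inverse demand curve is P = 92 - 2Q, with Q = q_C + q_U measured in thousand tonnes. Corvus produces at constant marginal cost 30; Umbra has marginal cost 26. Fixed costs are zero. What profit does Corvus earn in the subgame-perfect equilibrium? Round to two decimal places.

210.25

Solve by backward induction. Given q_C, the follower Umbra maximises π_U = (92 - 2q_C - 2q_U)q_U - 26q_U.
Follower FOC: 66 - 2q_C - 4q_U = 0, so q_U(q_C) = (66 - 2q_C)/4.
The leader anticipates this reaction. Substituting into P = 92 - 2Q gives P = 59 - q_C, so π_C = (59 - q_C)q_C - 30q_C.
Maximising: ∂π_C/∂q_C = 29 - 2q_C = 0, giving q_C = 29/2.
Then q_U = (66 - 2·(29/2))/4 = 37/4.
Price P = 92 - 2·(95/4) = 89/2.
Corvus's profit: (89/2 - 30)·(29/2) = 841/4.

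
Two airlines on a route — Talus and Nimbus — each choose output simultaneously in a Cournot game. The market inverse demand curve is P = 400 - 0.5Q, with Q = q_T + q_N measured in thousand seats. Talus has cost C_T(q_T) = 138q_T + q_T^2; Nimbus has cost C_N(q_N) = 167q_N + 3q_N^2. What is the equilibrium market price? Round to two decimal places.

Talus's profit: π_T = (400 - 0.5Q)q_T - (138q_T + q_T²). Setting ∂π_T/∂q_T = 0: 262 - 3q_T - (1/2)(q_N) = 0.
Nimbus's profit: π_N = (400 - 0.5Q)q_N - (167q_N + 3q_N²). Setting ∂π_N/∂q_N = 0: 233 - 7q_N - (1/2)(q_T) = 0.
Rearranging gives the reaction functions q_T = (262 - (1/2)q_N)/3 and q_N = (233 - (1/2)q_T)/7.
Substituting one into the other gives q_T = 82.7711 and q_N = 27.3735.
Total output Q = 110.1446, so price P = 400 - (1/2)·110.1446 = 344.9277.

344.93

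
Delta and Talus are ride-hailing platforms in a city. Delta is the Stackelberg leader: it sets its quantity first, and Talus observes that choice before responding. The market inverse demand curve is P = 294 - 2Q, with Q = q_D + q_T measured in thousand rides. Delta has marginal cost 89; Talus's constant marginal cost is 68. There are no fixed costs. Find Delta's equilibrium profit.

The follower Talus best-responds to any q_D: π_T = (294 - 2Q)q_T - 68q_T.
∂π_T/∂q_T = 226 - 2q_D - 4q_T = 0 gives the reaction function q_T = (226 - 2q_D)/4.
Delta substitutes q_T(q_D) into its own profit: π_D = q_D(294 - 2q_D - (226 - 2q_D)/2) - 89q_D = (181 - q_D)q_D - 89q_D.
Leader FOC: 92 - 2q_D = 0, so q_D = 46.
Then q_T = (226 - 2·46)/4 = 67/2.
Price P = 294 - 2·(159/2) = 135.
Delta's profit: (135 - 89)·46 = 2116.

2116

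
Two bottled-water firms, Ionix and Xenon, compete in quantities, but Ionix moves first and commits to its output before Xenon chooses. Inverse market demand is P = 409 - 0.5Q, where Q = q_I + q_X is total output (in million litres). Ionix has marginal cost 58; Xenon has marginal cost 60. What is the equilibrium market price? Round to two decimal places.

Solve by backward induction. Given q_I, the follower Xenon maximises π_X = (409 - (1/2)q_I - (1/2)q_X)q_X - 60q_X.
Follower FOC: 349 - (1/2)q_I - q_X = 0, so q_X(q_I) = (349 - (1/2)q_I).
Ionix substitutes q_X(q_I) into its own profit: π_I = q_I(409 - (1/2)q_I - (349 - (1/2)q_I)/2) - 58q_I = (469/2 - (1/4)q_I)q_I - 58q_I.
Maximising: ∂π_I/∂q_I = 353/2 - (1/2)q_I = 0, giving q_I = 353.
Then q_X = (349 - (1/2)·353) = 345/2.
Total output Q = 1051/2, so price P = 409 - (1/2)·(1051/2) = 585/4.

146.25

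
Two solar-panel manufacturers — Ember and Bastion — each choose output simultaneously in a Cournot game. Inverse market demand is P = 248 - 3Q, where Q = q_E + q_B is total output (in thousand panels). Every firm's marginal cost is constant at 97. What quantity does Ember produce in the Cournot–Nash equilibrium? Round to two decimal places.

A representative firm's profit is π_i = q_i(248 - 3Q) - 97q_i.
Setting ∂π_i/∂q_i = 0 with rivals' quantities fixed: 151 - 6q_i - 3q_j = 0.
With identical firms every q_j equals q_i, so q_j = q_i and 151 = 9q_i, giving q_i = 151/9.

16.78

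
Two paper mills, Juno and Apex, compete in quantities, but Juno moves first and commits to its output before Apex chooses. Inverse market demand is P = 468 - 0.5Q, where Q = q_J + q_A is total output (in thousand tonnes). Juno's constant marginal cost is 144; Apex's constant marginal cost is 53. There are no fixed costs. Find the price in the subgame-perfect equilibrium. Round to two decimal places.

202.25

Solve by backward induction. Given q_J, the follower Apex maximises π_A = (468 - (1/2)q_J - (1/2)q_A)q_A - 53q_A.
∂π_A/∂q_A = 415 - (1/2)q_J - q_A = 0 gives the reaction function q_A = (415 - (1/2)q_J).
Juno substitutes q_A(q_J) into its own profit: π_J = q_J(468 - (1/2)q_J - (415 - (1/2)q_J)/2) - 144q_J = (521/2 - (1/4)q_J)q_J - 144q_J.
Leader FOC: 233/2 - (1/2)q_J = 0, so q_J = 233.
Then q_A = (415 - (1/2)·233) = 597/2.
Total output Q = 1063/2, so price P = 468 - (1/2)·(1063/2) = 809/4.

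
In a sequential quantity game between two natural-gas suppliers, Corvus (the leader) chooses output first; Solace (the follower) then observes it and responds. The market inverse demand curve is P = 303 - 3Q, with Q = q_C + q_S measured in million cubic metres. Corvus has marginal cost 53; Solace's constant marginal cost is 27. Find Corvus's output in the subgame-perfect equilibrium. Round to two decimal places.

The follower Solace best-responds to any q_C: π_S = (303 - 3Q)q_S - 27q_S.
Setting the follower's marginal profit to zero, 276 - 3q_C - 6q_S = 0, i.e. q_S = (276 - 3q_C)/6.
Corvus substitutes q_S(q_C) into its own profit: π_C = q_C(303 - 3q_C - (276 - 3q_C)/2) - 53q_C = (165 - (3/2)q_C)q_C - 53q_C.
Maximising: ∂π_C/∂q_C = 112 - 3q_C = 0, giving q_C = 112/3.
Then q_S = (276 - 3·(112/3))/6 = 82/3.

37.33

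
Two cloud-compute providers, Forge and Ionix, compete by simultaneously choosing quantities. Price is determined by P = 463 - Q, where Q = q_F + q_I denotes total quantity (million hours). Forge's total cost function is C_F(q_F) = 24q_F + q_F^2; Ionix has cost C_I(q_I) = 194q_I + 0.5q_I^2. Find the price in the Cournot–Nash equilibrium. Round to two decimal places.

Forge's profit: π_F = (463 - Q)q_F - (24q_F + q_F²). Setting ∂π_F/∂q_F = 0: 439 - 4q_F - (q_I) = 0.
Ionix's first-order condition: 269 - 3q_I - (q_F) = 0.
Best responses: q_F = (439 - q_I)/4, q_I = (269 - q_F)/3.
Substituting one into the other gives q_F = 1048/11 and q_I = 637/11.
Total output Q = 1685/11, so price P = 463 - 1685/11 = 309.8182.

309.82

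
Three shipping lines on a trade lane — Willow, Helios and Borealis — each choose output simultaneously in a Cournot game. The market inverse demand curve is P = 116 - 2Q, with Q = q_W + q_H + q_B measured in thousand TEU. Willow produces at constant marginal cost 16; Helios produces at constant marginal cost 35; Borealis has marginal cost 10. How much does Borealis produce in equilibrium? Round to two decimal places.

17.13

Willow's profit: π_W = (116 - 2Q)q_W - (16q_W). Setting ∂π_W/∂q_W = 0: 100 - 4q_W - 2(q_H + q_B) = 0.
Helios's profit: π_H = (116 - 2Q)q_H - (35q_H). Setting ∂π_H/∂q_H = 0: 81 - 4q_H - 2(q_W + q_B) = 0.
Borealis's profit: π_B = (116 - 2Q)q_B - (10q_B). Setting ∂π_B/∂q_B = 0: 106 - 4q_B - 2(q_W + q_H) = 0.
Summing all 3 equations gives 287 − 8Q = 0, hence Q = 287/8.
Back-substituting: q_W = (100 − 287/4)/2 = 113/8, q_H = (81 − 287/4)/2 = 37/8, q_B = (106 − 287/4)/2 = 137/8.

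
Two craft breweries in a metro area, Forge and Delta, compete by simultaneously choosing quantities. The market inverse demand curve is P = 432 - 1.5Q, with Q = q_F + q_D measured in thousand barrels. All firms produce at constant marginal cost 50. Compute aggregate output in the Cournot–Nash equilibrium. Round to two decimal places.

Each firm earns π_i = (432 - 1.5Q)q_i - 50q_i.
First-order condition (treating rivals' output as given): 382 - 3q_i - (3/2)q_j = 0.
With identical firms every q_j equals q_i, so q_j = q_i and 382 = (9/2)q_i, giving q_i = 764/9.
Total output Q = 764/9 + 764/9 = 1528/9.

169.78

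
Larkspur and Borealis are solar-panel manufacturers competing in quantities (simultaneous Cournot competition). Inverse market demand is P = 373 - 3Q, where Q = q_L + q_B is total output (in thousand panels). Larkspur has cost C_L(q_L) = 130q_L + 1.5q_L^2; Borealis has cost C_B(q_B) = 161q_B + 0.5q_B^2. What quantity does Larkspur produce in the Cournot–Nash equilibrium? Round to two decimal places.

Larkspur's profit: π_L = (373 - 3Q)q_L - (130q_L + (3/2)q_L²). Setting ∂π_L/∂q_L = 0: 243 - 9q_L - 3(q_B) = 0.
Borealis's profit: π_B = (373 - 3Q)q_B - (161q_B + (1/2)q_B²). Setting ∂π_B/∂q_B = 0: 212 - 7q_B - 3(q_L) = 0.
So q_L = (243 - 3q_B)/9 and q_B = (212 - 3q_L)/7.
Solving the pair: q_L = 355/18, q_B = 131/6.

19.72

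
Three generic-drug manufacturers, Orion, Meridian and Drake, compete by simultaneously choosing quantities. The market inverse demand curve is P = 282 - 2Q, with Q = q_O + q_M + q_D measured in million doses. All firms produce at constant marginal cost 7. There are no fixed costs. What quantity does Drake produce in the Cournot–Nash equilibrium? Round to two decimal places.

34.38

Each firm earns π_i = (282 - 2Q)q_i - 7q_i.
First-order condition (treating rivals' output as given): 275 - 4q_i - 2·Σ_{j≠i} q_j = 0.
By symmetry each firm produces the same amount; substituting Σ_{j≠i} q_j = 2q_i yields q_i = 275/8.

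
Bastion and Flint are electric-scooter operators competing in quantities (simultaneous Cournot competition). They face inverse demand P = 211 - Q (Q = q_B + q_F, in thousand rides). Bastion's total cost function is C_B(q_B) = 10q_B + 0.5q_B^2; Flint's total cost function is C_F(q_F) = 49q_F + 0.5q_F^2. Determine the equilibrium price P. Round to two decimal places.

Bastion's profit: π_B = (211 - Q)q_B - (10q_B + (1/2)q_B²). Setting ∂π_B/∂q_B = 0: 201 - 3q_B - (q_F) = 0.
Flint's first-order condition: 162 - 3q_F - (q_B) = 0.
So q_B = (201 - q_F)/3 and q_F = (162 - q_B)/3.
Solving the pair: q_B = 441/8, q_F = 285/8.
Total output Q = 363/4, so price P = 211 - 363/4 = 481/4.

120.25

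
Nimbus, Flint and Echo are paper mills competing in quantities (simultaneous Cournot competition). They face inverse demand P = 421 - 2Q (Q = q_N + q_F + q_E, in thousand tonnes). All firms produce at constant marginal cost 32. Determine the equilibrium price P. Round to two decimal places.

129.25

A representative firm's profit is π_i = q_i(421 - 2Q) - 32q_i.
Setting ∂π_i/∂q_i = 0 with rivals' quantities fixed: 389 - 4q_i - 2·Σ_{j≠i} q_j = 0.
By symmetry each firm produces the same amount; substituting Σ_{j≠i} q_j = 2q_i yields q_i = 389/8.
Total output Q = 1167/8, so price P = 421 - 2·(1167/8) = 517/4.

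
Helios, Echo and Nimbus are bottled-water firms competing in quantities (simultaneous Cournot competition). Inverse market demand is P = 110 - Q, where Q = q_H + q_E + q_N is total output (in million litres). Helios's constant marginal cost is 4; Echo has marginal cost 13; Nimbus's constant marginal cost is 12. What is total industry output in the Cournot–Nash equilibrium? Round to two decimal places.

Helios's profit: π_H = (110 - Q)q_H - (4q_H). Setting ∂π_H/∂q_H = 0: 106 - 2q_H - (q_E + q_N) = 0.
Echo's first-order condition: 97 - 2q_E - (q_H + q_N) = 0.
Nimbus's first-order condition: 98 - 2q_N - (q_H + q_E) = 0.
Summing all 3 equations gives 301 − 4Q = 0, hence Q = 301/4.
Back-substituting: q_H = (106 − 301/4) = 123/4, q_E = (97 − 301/4) = 87/4, q_N = (98 − 301/4) = 91/4.
Total output Q = 123/4 + 87/4 + 91/4 = 301/4.

75.25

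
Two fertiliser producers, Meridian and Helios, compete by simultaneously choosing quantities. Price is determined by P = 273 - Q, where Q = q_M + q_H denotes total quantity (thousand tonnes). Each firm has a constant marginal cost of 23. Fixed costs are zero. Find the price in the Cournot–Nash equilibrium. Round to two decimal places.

106.33

A representative firm's profit is π_i = q_i(273 - Q) - 23q_i.
First-order condition (treating rivals' output as given): 250 - 2q_i - q_j = 0.
By symmetry each firm produces the same amount; substituting q_j = q_i yields q_i = 250/3.
Total output Q = 500/3, so price P = 273 - 500/3 = 319/3.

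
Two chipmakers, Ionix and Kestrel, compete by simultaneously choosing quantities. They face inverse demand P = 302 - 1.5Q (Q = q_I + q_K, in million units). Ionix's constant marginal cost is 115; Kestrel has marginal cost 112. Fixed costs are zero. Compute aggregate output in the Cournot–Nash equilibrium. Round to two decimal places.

Ionix's profit: π_I = (302 - 1.5Q)q_I - (115q_I). Setting ∂π_I/∂q_I = 0: 187 - 3q_I - (3/2)(q_K) = 0.
Kestrel's first-order condition: 190 - 3q_K - (3/2)(q_I) = 0.
So q_I = (187 - (3/2)q_K)/3 and q_K = (190 - (3/2)q_I)/3.
Solving the pair: q_I = 368/9, q_K = 386/9.
Total output Q = 368/9 + 386/9 = 754/9.

83.78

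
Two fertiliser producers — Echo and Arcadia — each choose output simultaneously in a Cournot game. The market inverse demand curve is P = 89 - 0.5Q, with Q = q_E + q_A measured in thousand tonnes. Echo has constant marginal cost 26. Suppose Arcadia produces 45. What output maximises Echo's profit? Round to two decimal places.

40.50

With the rival's output fixed at 45, Echo's profit is π_E = (89 - (1/2)·45 - (1/2)q_E)q_E - (26q_E) = (133/2 - (1/2)q_E)q_E - (26q_E).
∂π_E/∂q_E = 81/2 - q_E = 0, so q_E = 81/2.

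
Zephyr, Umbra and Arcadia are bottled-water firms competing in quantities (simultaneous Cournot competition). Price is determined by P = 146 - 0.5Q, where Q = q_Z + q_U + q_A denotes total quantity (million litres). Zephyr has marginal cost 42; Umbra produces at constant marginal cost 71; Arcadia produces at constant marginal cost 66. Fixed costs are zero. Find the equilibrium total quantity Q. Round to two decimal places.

129.50

Zephyr's profit: π_Z = (146 - 0.5Q)q_Z - (42q_Z). Setting ∂π_Z/∂q_Z = 0: 104 - q_Z - (1/2)(q_U + q_A) = 0.
Umbra's profit: π_U = (146 - 0.5Q)q_U - (71q_U). Setting ∂π_U/∂q_U = 0: 75 - q_U - (1/2)(q_Z + q_A) = 0.
Arcadia's first-order condition: 80 - q_A - (1/2)(q_Z + q_U) = 0.
Adding the 3 first-order conditions: 259 − 2Q = 0, so Q = 259/2.
Back-substituting: q_Z = (104 − 259/4)/(1/2) = 157/2, q_U = (75 − 259/4)/(1/2) = 41/2, q_A = (80 − 259/4)/(1/2) = 61/2.
Total output Q = 157/2 + 41/2 + 61/2 = 259/2.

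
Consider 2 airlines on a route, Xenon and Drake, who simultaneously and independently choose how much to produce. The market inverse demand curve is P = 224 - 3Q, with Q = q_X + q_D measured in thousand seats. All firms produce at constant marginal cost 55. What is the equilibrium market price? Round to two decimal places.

Each firm earns π_i = (224 - 3Q)q_i - 55q_i.
Setting ∂π_i/∂q_i = 0 with rivals' quantities fixed: 169 - 6q_i - 3q_j = 0.
With identical firms every q_j equals q_i, so q_j = q_i and 169 = 9q_i, giving q_i = 169/9.
Total output Q = 338/9, so price P = 224 - 3·(338/9) = 334/3.

111.33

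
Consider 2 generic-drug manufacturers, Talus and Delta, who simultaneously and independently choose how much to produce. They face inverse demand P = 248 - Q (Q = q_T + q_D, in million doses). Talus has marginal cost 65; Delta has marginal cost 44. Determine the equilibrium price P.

119

Talus's profit: π_T = (248 - Q)q_T - (65q_T). Setting ∂π_T/∂q_T = 0: 183 - 2q_T - (q_D) = 0.
Delta's profit: π_D = (248 - Q)q_D - (44q_D). Setting ∂π_D/∂q_D = 0: 204 - 2q_D - (q_T) = 0.
Rearranging gives the reaction functions q_T = (183 - q_D)/2 and q_D = (204 - q_T)/2.
Solving the pair: q_T = 54, q_D = 75.
Total output Q = 129, so price P = 248 - 129 = 119.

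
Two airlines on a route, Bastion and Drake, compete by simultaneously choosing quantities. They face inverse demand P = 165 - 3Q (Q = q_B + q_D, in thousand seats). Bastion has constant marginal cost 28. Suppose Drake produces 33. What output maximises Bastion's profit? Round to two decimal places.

6.33

With the rival's output fixed at 33, Bastion's profit is π_B = (165 - 3·33 - 3q_B)q_B - (28q_B) = (66 - 3q_B)q_B - (28q_B).
∂π_B/∂q_B = 38 - 6q_B = 0, so q_B = 19/3.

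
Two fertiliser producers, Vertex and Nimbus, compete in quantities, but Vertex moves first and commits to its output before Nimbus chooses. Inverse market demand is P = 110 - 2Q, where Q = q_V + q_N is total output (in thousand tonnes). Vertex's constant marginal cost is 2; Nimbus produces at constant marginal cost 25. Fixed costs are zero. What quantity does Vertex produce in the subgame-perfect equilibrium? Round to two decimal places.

Solve by backward induction. Given q_V, the follower Nimbus maximises π_N = (110 - 2q_V - 2q_N)q_N - 25q_N.
∂π_N/∂q_N = 85 - 2q_V - 4q_N = 0 gives the reaction function q_N = (85 - 2q_V)/4.
The leader anticipates this reaction. Substituting into P = 110 - 2Q gives P = 135/2 - q_V, so π_V = (135/2 - q_V)q_V - 2q_V.
Maximising: ∂π_V/∂q_V = 131/2 - 2q_V = 0, giving q_V = 131/4.
Then q_N = (85 - 2·(131/4))/4 = 39/8.

32.75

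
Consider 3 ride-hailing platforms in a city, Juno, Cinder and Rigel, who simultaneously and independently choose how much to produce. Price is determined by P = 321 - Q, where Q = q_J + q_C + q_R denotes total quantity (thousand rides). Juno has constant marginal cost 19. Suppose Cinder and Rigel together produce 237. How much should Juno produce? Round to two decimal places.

With rivals' combined output fixed at 237, Juno's profit is π_J = (321 - 237 - q_J)q_J - (19q_J) = (84 - q_J)q_J - (19q_J).
∂π_J/∂q_J = 65 - 2q_J = 0, so q_J = 65/2.

32.50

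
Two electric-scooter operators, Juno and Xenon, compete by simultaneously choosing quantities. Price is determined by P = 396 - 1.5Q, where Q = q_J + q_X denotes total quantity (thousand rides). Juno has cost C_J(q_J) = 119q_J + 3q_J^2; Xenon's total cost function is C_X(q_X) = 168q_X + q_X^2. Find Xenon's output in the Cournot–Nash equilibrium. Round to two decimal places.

Juno's profit: π_J = (396 - 1.5Q)q_J - (119q_J + 3q_J²). Setting ∂π_J/∂q_J = 0: 277 - 9q_J - (3/2)(q_X) = 0.
Xenon's profit: π_X = (396 - 1.5Q)q_X - (168q_X + q_X²). Setting ∂π_X/∂q_X = 0: 228 - 5q_X - (3/2)(q_J) = 0.
So q_J = (277 - (3/2)q_X)/9 and q_X = (228 - (3/2)q_J)/5.
Substituting one into the other gives q_J = 24.3977 and q_X = 38.2807.

38.28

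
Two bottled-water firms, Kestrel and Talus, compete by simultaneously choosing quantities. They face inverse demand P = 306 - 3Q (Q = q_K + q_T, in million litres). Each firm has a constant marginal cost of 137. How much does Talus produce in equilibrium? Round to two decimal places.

Each firm earns π_i = (306 - 3Q)q_i - 137q_i.
Setting ∂π_i/∂q_i = 0 with rivals' quantities fixed: 169 - 6q_i - 3q_j = 0.
By symmetry each firm produces the same amount; substituting q_j = q_i yields q_i = 169/9.

18.78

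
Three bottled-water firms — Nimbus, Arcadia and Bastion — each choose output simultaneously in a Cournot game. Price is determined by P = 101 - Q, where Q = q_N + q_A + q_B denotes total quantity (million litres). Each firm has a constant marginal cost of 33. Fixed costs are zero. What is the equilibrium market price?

50

A representative firm's profit is π_i = q_i(101 - Q) - 33q_i.
Setting ∂π_i/∂q_i = 0 with rivals' quantities fixed: 68 - 2q_i - Σ_{j≠i} q_j = 0.
With identical firms every q_j equals q_i, so Σ_{j≠i} q_j = 2q_i and 68 = 4q_i, giving q_i = 17.
Total output Q = 51, so price P = 101 - 51 = 50.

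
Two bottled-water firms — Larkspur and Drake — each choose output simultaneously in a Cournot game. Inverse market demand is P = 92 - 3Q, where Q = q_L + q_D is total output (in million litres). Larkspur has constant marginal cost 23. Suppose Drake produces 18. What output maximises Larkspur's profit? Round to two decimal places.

With the rival's output fixed at 18, Larkspur's profit is π_L = (92 - 3·18 - 3q_L)q_L - (23q_L) = (38 - 3q_L)q_L - (23q_L).
∂π_L/∂q_L = 15 - 6q_L = 0, so q_L = 5/2.

2.50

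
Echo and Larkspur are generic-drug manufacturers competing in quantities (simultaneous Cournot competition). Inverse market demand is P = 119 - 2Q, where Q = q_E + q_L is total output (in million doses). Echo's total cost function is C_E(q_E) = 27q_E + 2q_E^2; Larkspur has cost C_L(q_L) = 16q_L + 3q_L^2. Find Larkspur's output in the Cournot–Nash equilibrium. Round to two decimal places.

Echo's profit: π_E = (119 - 2Q)q_E - (27q_E + 2q_E²). Setting ∂π_E/∂q_E = 0: 92 - 8q_E - 2(q_L) = 0.
Larkspur's first-order condition: 103 - 10q_L - 2(q_E) = 0.
Best responses: q_E = (92 - 2q_L)/8, q_L = (103 - 2q_E)/10.
Solving the pair: q_E = 357/38, q_L = 160/19.

8.42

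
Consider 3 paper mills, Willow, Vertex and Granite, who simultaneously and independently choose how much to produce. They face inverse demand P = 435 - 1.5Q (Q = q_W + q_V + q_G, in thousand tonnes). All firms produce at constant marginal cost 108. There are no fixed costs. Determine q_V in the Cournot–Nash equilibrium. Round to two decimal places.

54.50

Each firm earns π_i = (435 - 1.5Q)q_i - 108q_i.
Setting ∂π_i/∂q_i = 0 with rivals' quantities fixed: 327 - 3q_i - (3/2)·Σ_{j≠i} q_j = 0.
With identical firms every q_j equals q_i, so Σ_{j≠i} q_j = 2q_i and 327 = 6q_i, giving q_i = 109/2.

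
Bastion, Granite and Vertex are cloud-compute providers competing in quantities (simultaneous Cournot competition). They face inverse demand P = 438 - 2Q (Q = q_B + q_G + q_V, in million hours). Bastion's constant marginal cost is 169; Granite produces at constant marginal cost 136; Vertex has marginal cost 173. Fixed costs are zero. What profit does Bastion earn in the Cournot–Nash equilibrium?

Bastion's profit: π_B = (438 - 2Q)q_B - (169q_B). Setting ∂π_B/∂q_B = 0: 269 - 4q_B - 2(q_G + q_V) = 0.
Granite's first-order condition: 302 - 4q_G - 2(q_B + q_V) = 0.
Vertex's first-order condition: 265 - 4q_V - 2(q_B + q_G) = 0.
Adding the 3 conditions: 836 − 4Q − 4Q = 0, i.e. Q = 209/2.
Back-substituting: q_B = (269 − 209)/2 = 30, q_G = (302 − 209)/2 = 93/2, q_V = (265 − 209)/2 = 28.
Price P = 438 - 2·(209/2) = 229.
Bastion's profit: (229 - 169)·30 = 1800.

1800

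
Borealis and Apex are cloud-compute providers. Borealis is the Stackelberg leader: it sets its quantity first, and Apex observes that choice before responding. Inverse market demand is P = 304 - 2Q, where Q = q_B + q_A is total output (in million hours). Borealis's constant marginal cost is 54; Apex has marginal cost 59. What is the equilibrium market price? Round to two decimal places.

Solve by backward induction. Given q_B, the follower Apex maximises π_A = (304 - 2q_B - 2q_A)q_A - 59q_A.
∂π_A/∂q_A = 245 - 2q_B - 4q_A = 0 gives the reaction function q_A = (245 - 2q_B)/4.
The leader anticipates this reaction. Substituting into P = 304 - 2Q gives P = 363/2 - q_B, so π_B = (363/2 - q_B)q_B - 54q_B.
Maximising: ∂π_B/∂q_B = 255/2 - 2q_B = 0, giving q_B = 255/4.
Then q_A = (245 - 2·(255/4))/4 = 235/8.
Total output Q = 745/8, so price P = 304 - 2·(745/8) = 471/4.

117.75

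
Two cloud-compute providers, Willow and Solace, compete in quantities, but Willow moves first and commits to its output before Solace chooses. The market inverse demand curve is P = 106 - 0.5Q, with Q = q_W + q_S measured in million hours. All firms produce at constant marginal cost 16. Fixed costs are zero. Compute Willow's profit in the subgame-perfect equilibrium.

Solve by backward induction. Given q_W, the follower Solace maximises π_S = (106 - (1/2)q_W - (1/2)q_S)q_S - 16q_S.
∂π_S/∂q_S = 90 - (1/2)q_W - q_S = 0 gives the reaction function q_S = (90 - (1/2)q_W).
The leader anticipates this reaction. Substituting into P = 106 - 0.5Q gives P = 61 - (1/4)q_W, so π_W = (61 - (1/4)q_W)q_W - 16q_W.
Leader FOC: 45 - (1/2)q_W = 0, so q_W = 90.
Then q_S = (90 - (1/2)·90) = 45.
Price P = 106 - (1/2)·135 = 77/2.
Willow's profit: (77/2 - 16)·90 = 2025.

2025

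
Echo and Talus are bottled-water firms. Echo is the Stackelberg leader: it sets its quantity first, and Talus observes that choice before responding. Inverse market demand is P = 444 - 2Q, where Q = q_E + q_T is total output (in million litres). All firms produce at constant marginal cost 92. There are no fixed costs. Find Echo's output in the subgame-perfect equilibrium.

Solve by backward induction. Given q_E, the follower Talus maximises π_T = (444 - 2q_E - 2q_T)q_T - 92q_T.
∂π_T/∂q_T = 352 - 2q_E - 4q_T = 0 gives the reaction function q_T = (352 - 2q_E)/4.
The leader anticipates this reaction. Substituting into P = 444 - 2Q gives P = 268 - q_E, so π_E = (268 - q_E)q_E - 92q_E.
Leader FOC: 176 - 2q_E = 0, so q_E = 88.
Then q_T = (352 - 2·88)/4 = 44.

88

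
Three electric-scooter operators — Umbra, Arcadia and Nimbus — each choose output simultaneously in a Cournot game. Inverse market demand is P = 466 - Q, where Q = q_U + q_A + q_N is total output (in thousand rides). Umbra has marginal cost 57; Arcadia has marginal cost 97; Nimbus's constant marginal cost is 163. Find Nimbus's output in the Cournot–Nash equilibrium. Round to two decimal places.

Umbra's profit: π_U = (466 - Q)q_U - (57q_U). Setting ∂π_U/∂q_U = 0: 409 - 2q_U - (q_A + q_N) = 0.
Arcadia's first-order condition: 369 - 2q_A - (q_U + q_N) = 0.
Nimbus's first-order condition: 303 - 2q_N - (q_U + q_A) = 0.
Adding the 3 conditions: 1081 − 2Q − 2Q = 0, i.e. Q = 1081/4.
Back-substituting: q_U = (409 − 1081/4) = 555/4, q_A = (369 − 1081/4) = 395/4, q_N = (303 − 1081/4) = 131/4.

32.75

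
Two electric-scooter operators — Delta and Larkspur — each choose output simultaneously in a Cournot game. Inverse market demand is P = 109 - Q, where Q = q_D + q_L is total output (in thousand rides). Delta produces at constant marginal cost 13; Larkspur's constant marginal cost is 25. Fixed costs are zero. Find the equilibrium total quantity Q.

60

Delta's profit: π_D = (109 - Q)q_D - (13q_D). Setting ∂π_D/∂q_D = 0: 96 - 2q_D - (q_L) = 0.
Larkspur's first-order condition: 84 - 2q_L - (q_D) = 0.
Best responses: q_D = (96 - q_L)/2, q_L = (84 - q_D)/2.
Substituting one into the other gives q_D = 36 and q_L = 24.
Total output Q = 36 + 24 = 60.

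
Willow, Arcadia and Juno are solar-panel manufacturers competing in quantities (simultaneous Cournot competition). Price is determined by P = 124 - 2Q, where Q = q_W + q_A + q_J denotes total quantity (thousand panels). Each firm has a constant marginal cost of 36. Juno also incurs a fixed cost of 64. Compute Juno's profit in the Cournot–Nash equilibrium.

Each firm earns π_i = (124 - 2Q)q_i - 36q_i.
First-order condition (treating rivals' output as given): 88 - 4q_i - 2·Σ_{j≠i} q_j = 0.
With identical firms every q_j equals q_i, so Σ_{j≠i} q_j = 2q_i and 88 = 8q_i, giving q_i = 11.
Price P = 124 - 2·33 = 58.
Juno's profit: (58 - 36)·11 - 64 = 178.

178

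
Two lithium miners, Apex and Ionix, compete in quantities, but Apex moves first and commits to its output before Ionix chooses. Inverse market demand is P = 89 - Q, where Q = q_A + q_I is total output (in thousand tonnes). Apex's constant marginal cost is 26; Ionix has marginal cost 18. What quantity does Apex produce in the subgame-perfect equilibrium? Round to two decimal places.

The follower Ionix best-responds to any q_A: π_I = (89 - Q)q_I - 18q_I.
Setting the follower's marginal profit to zero, 71 - q_A - 2q_I = 0, i.e. q_I = (71 - q_A)/2.
The leader anticipates this reaction. Substituting into P = 89 - Q gives P = 107/2 - (1/2)q_A, so π_A = (107/2 - (1/2)q_A)q_A - 26q_A.
Leader FOC: 55/2 - q_A = 0, so q_A = 55/2.
Then q_I = (71 - 55/2)/2 = 87/4.

27.50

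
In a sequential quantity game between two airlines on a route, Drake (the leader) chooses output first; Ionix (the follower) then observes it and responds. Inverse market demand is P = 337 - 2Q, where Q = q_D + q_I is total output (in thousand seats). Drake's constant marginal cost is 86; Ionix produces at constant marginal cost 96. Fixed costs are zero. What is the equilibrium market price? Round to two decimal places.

The follower Ionix best-responds to any q_D: π_I = (337 - 2Q)q_I - 96q_I.
∂π_I/∂q_I = 241 - 2q_D - 4q_I = 0 gives the reaction function q_I = (241 - 2q_D)/4.
Drake substitutes q_I(q_D) into its own profit: π_D = q_D(337 - 2q_D - (241 - 2q_D)/2) - 86q_D = (433/2 - q_D)q_D - 86q_D.
Maximising: ∂π_D/∂q_D = 261/2 - 2q_D = 0, giving q_D = 261/4.
Then q_I = (241 - 2·(261/4))/4 = 221/8.
Total output Q = 743/8, so price P = 337 - 2·(743/8) = 605/4.

151.25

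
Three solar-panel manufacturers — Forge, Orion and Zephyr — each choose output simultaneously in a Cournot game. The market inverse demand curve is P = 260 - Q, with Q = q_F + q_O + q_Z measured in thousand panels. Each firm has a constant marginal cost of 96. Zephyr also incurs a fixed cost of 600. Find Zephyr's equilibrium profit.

A representative firm's profit is π_i = q_i(260 - Q) - 96q_i.
First-order condition (treating rivals' output as given): 164 - 2q_i - Σ_{j≠i} q_j = 0.
By symmetry each firm produces the same amount; substituting Σ_{j≠i} q_j = 2q_i yields q_i = 164/4 = 41.
Price P = 260 - 123 = 137.
Zephyr's profit: (137 - 96)·41 - 600 = 1081.

1081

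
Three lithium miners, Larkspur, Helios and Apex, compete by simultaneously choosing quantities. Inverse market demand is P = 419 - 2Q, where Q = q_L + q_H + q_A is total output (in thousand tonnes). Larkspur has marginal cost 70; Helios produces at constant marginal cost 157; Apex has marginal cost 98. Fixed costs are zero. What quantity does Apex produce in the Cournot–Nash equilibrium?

Larkspur's profit: π_L = (419 - 2Q)q_L - (70q_L). Setting ∂π_L/∂q_L = 0: 349 - 4q_L - 2(q_H + q_A) = 0.
Helios's profit: π_H = (419 - 2Q)q_H - (157q_H). Setting ∂π_H/∂q_H = 0: 262 - 4q_H - 2(q_L + q_A) = 0.
Apex's first-order condition: 321 - 4q_A - 2(q_L + q_H) = 0.
Summing all 3 equations gives 932 − 8Q = 0, hence Q = 233/2.
Back-substituting: q_L = (349 − 233)/2 = 58, q_H = (262 − 233)/2 = 29/2, q_A = (321 − 233)/2 = 44.

44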